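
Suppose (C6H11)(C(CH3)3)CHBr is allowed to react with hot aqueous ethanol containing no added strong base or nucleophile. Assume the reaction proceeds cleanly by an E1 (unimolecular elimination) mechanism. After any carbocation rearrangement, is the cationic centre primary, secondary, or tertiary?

Step 1: Rate-determining heterolysis of the C–Br bond gives Br⁻ and a secondary carbocation.
Step 2: A hydride (H with its bonding pair) migrates from the adjacent cyclohexyl carbon to the cationic centre — a 1,2-hydride shift — upgrading the secondary cation to a tertiary one.
The cation rearranges from secondary to tertiary via a 1,2-hydride shift from the adjacent cyclohexyl carbon; the tertiary cation is what reacts next.

tertiary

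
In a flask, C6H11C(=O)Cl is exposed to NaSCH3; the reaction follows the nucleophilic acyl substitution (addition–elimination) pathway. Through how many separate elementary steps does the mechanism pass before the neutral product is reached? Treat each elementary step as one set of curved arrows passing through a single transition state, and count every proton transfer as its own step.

2

Step 1: CH3S⁻ adds to the carbonyl carbon; the C=O π electrons shift onto oxygen and a tetrahedral alkoxide intermediate forms.
Step 2: An oxygen lone pair re-forms the C=O π bond as the C–Cl σ-bond breaks; Cl⁻ is expelled.
Total: 2 elementary steps.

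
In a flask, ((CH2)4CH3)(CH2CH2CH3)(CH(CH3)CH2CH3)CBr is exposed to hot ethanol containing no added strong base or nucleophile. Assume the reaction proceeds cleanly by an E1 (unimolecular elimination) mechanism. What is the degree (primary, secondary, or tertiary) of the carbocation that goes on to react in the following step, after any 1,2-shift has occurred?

tertiary

Step 1: Ionisation: the C–Br σ-bond cleaves heterolytically; both bonding electrons depart with Br⁻, leaving a tertiary carbocation at the α-carbon.
No single 1,2-shift to an adjacent carbon would give a more-substituted cation, so no rearrangement occurs.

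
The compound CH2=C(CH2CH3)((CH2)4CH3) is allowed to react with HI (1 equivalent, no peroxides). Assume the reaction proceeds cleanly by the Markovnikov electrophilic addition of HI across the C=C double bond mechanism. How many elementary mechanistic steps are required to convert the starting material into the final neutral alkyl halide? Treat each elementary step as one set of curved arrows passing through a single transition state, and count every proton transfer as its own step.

2

Step 1: The π electrons of the C=C bond attack a proton of HI; Markovnikov addition places the new C–H on the less-substituted alkene carbon, so the positive charge ends up on the more-substituted carbon — a tertiary carbocation. The H–I bond breaks heterolytically, releasing I⁻.
(No 1,2-shift: no single shift to an adjacent carbon would give a more stable cation.)
Step 2: The I⁻ anion donates a lone pair to the carbocation, forming the new C–I σ-bond and giving the neutral alkyl halide.
Total: 2 elementary steps.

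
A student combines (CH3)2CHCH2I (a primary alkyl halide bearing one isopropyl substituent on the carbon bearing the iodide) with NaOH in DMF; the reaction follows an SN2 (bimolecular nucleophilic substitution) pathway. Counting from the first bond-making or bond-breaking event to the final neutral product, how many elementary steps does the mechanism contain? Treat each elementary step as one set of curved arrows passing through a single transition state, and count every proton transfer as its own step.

1

Step 1: The hydroxide nucleophile donates a lone pair from O to the α-carbon in a backside attack; simultaneously the C–I σ-bond breaks and both of its electrons leave with I⁻. One concerted step with inversion of configuration.
Total: 1 elementary step.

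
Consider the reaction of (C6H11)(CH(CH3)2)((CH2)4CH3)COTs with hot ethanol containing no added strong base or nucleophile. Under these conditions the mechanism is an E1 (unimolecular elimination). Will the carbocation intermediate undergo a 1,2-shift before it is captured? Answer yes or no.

no

The first-formed carbocation is tertiary.
No single 1,2-shift to an adjacent carbon would produce a more-substituted cation than the one already present, so no rearrangement occurs.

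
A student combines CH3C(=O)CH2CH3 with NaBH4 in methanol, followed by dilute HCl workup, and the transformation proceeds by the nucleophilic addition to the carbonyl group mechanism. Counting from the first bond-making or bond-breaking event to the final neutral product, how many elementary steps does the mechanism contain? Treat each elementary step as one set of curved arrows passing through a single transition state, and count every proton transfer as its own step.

Step 1: A lone pair / filled orbital on H⁻ (delivered from BH4⁻) attacks the electrophilic carbonyl carbon; the π(C=O) electrons shift onto oxygen, producing a tetrahedral alkoxide intermediate.
Step 2: Protonation of the alkoxide by dilute HCl workup furnishes an alcohol.
Total: 2 elementary steps.

2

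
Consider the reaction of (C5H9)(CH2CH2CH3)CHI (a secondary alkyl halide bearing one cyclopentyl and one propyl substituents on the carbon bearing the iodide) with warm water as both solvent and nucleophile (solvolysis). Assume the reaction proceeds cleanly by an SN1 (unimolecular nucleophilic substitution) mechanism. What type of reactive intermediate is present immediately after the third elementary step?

oxonium ion

Step 1: Rate-determining heterolysis of the C–I bond gives I⁻ and a secondary carbocation.
Step 2: A 1,2-hydride shift from the adjacent cyclopentyl carbon moves the positive charge from the secondary centre to an adjacent carbon, generating a more stable tertiary carbocation.
Step 3: H2O donates an oxygen lone pair into the empty p orbital of the cation, giving a protonated alcohol (an oxonium ion).
After step 3 the species present is an oxonium ion.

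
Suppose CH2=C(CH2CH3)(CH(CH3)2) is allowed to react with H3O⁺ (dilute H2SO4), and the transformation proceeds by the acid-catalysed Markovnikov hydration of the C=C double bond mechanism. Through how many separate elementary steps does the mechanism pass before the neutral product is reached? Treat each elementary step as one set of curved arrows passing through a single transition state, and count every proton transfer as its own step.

Step 1: Protonation of the alkene by H3O⁺: the π bond acts as the nucleophile and picks up H⁺, giving the more stable (Markovnikov) tertiary carbocation. H2O is released.
(No 1,2-shift: no single shift to an adjacent carbon would give a more stable cation.)
Step 2: Water acts as the nucleophile: an oxygen lone pair bonds to the cationic carbon, giving an oxonium-ion intermediate.
Step 3: Deprotonation of the oxonium ion by a water molecule delivers the neutral alcohol and regenerates the acid catalyst.
Total: 3 elementary steps.

3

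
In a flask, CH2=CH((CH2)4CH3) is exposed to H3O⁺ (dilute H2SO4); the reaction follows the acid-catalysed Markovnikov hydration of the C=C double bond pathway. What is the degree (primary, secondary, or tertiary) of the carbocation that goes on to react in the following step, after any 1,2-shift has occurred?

Step 1: The π electrons of the C=C bond attack a proton of H3O⁺; Markovnikov addition places the new C–H on the less-substituted alkene carbon, so the positive charge ends up on the more-substituted carbon — a secondary carbocation. H2O is released.
No single 1,2-shift to an adjacent carbon would give a more-substituted cation, so no rearrangement occurs.

secondary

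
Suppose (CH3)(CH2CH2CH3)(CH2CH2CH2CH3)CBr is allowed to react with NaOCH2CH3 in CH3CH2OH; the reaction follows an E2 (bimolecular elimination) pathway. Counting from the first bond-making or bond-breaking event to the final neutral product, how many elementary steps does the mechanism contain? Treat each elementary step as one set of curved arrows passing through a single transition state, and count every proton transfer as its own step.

1

Step 1: In one step, CH3CH2O⁻ pulls off a β-proton, the C–Br bond cleaves, and a C=C double bond forms between the α- and β-carbons (E2, anti elimination).
Total: 1 elementary step.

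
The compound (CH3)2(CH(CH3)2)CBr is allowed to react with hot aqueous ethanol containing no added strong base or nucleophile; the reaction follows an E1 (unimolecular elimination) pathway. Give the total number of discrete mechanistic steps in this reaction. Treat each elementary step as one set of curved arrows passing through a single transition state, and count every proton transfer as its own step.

Step 1: Ionisation: the C–Br σ-bond cleaves heterolytically; both bonding electrons depart with Br⁻, leaving a tertiary carbocation at the α-carbon.
(No 1,2-shift: no single shift to an adjacent carbon would give a more stable cation.)
Step 2: A water (or ethanol) molecule (solvent) deprotonates a β-carbon; as the C–H bond breaks, those electrons form the new alkene π bond.
Total: 2 elementary steps.

2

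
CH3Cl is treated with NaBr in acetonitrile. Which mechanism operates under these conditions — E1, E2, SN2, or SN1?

Conditions: a methyl substrate with a strong nucleophile in the polar aprotic solvent acetonitrile.
These conditions are the textbook signature of the SN2 pathway.
An unhindered substrate with a strong nucleophile in a polar aprotic solvent favours one-step backside displacement.

SN2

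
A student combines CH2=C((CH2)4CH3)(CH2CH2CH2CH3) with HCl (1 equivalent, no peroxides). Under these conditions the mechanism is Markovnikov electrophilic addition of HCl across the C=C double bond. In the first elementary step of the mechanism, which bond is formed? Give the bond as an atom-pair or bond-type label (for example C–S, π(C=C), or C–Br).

Step 1: Protonation of the alkene by HCl: the π bond acts as the nucleophile and picks up H⁺, giving the more stable (Markovnikov) tertiary carbocation. The H–Cl bond breaks heterolytically, releasing Cl⁻.
The bond formed in this step is the C–H bond.

C–H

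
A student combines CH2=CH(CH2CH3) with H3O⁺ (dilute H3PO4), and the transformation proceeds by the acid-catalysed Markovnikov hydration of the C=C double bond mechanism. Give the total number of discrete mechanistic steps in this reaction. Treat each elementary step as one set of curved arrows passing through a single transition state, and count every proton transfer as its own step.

Step 1: Protonation of the alkene by H3O⁺: the π bond acts as the nucleophile and picks up H⁺, giving the more stable (Markovnikov) secondary carbocation. H2O is released.
(No 1,2-shift: no single shift to an adjacent carbon would give a more stable cation.)
Step 2: Nucleophilic capture of the cation by H2O produces the protonated alcohol (an oxonium ion).
Step 3: Proton transfer from the O–H of the oxonium ion to H2O completes the catalytic cycle and yields the alcohol.
Total: 3 elementary steps.

3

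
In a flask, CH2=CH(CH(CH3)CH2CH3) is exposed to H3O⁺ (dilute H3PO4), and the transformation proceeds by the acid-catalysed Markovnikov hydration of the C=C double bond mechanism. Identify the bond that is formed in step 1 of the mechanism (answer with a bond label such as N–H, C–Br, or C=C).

C–H

Step 1: Electrophilic addition begins with the π(C=C) electrons forming a bond to the proton of H3O⁺. Following Markovnikov's rule, the resulting cation is secondary. H2O is released.
The bond formed in this step is the C–H bond.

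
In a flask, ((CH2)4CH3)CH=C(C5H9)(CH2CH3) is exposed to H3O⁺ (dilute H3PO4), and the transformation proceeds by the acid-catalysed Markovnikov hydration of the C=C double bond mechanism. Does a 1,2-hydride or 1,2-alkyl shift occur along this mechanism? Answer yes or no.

no

The first-formed carbocation is tertiary.
No single 1,2-shift to an adjacent carbon would produce a more-substituted cation than the one already present, so no rearrangement occurs.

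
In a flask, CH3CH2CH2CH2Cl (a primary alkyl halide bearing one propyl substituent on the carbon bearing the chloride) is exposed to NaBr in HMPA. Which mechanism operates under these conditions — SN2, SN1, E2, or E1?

Conditions: a primary substrate with a strong nucleophile in the polar aprotic solvent HMPA.
These conditions are the textbook signature of the SN2 pathway.
An unhindered substrate with a strong nucleophile in a polar aprotic solvent favours one-step backside displacement.

SN2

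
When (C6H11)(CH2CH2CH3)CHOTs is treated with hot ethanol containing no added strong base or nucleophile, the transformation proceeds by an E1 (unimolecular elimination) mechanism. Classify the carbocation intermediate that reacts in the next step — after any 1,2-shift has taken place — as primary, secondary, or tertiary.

tertiary

Step 1: Unassisted departure of TsO⁻ (taking the C–O bonding pair) generates a secondary carbocation.
Step 2: A 1,2-hydride shift from the adjacent cyclohexyl carbon moves the positive charge from the secondary centre to an adjacent carbon, generating a more stable tertiary carbocation.
The cation rearranges from secondary to tertiary via a 1,2-hydride shift from the adjacent cyclohexyl carbon; the tertiary cation is what reacts next.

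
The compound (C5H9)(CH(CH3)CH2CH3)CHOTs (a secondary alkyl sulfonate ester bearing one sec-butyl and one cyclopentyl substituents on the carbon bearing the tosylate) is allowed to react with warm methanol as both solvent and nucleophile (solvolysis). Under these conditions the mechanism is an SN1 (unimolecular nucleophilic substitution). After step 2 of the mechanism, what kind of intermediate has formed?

tertiary carbocation

Step 1: Ionisation: the C–O σ-bond cleaves heterolytically; both bonding electrons depart with TsO⁻, leaving a secondary carbocation at the α-carbon.
Step 2: A 1,2-hydride shift from the adjacent sec-butyl carbon moves the positive charge from the secondary centre to an adjacent carbon, generating a more stable tertiary carbocation.
After step 2 the species present is a tertiary carbocation.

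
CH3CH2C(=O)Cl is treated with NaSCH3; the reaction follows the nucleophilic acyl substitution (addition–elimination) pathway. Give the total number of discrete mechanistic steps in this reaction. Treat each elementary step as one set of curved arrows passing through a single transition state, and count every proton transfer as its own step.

Step 1: CH3S⁻ adds to the carbonyl carbon; the C=O π electrons shift onto oxygen and a tetrahedral alkoxide intermediate forms.
Step 2: An oxygen lone pair re-forms the C=O π bond as the C–Cl σ-bond breaks; Cl⁻ is expelled.
Total: 2 elementary steps.

2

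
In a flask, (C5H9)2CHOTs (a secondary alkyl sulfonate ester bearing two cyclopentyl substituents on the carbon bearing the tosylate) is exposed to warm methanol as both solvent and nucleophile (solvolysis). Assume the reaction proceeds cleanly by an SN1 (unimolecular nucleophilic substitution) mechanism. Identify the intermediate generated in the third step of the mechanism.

Step 1: The C–O bond breaks with both electrons going to the tosylate; TsO⁻ leaves and a secondary carbocation remains.
Step 2: A 1,2-hydride shift from the adjacent cyclopentyl carbon moves the positive charge from the secondary centre to an adjacent carbon, generating a more stable tertiary carbocation.
Step 3: A lone pair on the oxygen of CH3OH attacks the carbocation, forming a new C–O σ-bond and an oxonium ion.
After step 3 the species present is an oxonium ion.

oxonium ion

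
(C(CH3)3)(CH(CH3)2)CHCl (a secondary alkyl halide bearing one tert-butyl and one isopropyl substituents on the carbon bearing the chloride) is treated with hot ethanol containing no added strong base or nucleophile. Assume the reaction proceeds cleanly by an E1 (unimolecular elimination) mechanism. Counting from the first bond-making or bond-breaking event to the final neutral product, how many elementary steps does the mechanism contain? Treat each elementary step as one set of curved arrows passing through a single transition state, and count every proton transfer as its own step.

3

Step 1: Unassisted departure of Cl⁻ (taking the C–Cl bonding pair) generates a secondary carbocation.
Step 2: Carbocation rearrangement: a 1,2-hydride shift from the adjacent isopropyl carbon converts the initially-formed secondary cation into the more stable tertiary cation.
Step 3: Loss of a β-proton to an ethanol molecule of the solvent: the C–H bonding pair collapses toward the cationic carbon to form the C=C π bond, yielding the alkene.
Total: 3 elementary steps.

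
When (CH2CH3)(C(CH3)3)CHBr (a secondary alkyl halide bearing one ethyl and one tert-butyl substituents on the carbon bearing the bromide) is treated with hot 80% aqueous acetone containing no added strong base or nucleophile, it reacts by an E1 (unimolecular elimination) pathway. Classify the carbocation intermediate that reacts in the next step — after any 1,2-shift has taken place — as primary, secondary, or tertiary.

tertiary

Step 1: The C–Br bond breaks with both electrons going to the bromide; Br⁻ leaves and a secondary carbocation remains.
Step 2: A 1,2-methyl shift from the adjacent tert-butyl carbon moves the positive charge from the secondary centre to an adjacent carbon, generating a more stable tertiary carbocation.
The cation rearranges from secondary to tertiary via a 1,2-methyl shift from the adjacent tert-butyl carbon; the tertiary cation is what reacts next.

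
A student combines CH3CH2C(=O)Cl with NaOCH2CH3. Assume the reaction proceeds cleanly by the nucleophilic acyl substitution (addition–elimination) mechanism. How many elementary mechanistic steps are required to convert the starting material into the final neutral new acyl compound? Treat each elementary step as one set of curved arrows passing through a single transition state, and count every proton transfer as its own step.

Step 1: CH3CH2O⁻ adds to the carbonyl carbon; the C=O π electrons shift onto oxygen and a tetrahedral alkoxide intermediate forms.
Step 2: Collapse of the tetrahedral intermediate: the alkoxide oxygen pushes its lone pair back to re-form C=O while Cl⁻ leaves.
Total: 2 elementary steps.

2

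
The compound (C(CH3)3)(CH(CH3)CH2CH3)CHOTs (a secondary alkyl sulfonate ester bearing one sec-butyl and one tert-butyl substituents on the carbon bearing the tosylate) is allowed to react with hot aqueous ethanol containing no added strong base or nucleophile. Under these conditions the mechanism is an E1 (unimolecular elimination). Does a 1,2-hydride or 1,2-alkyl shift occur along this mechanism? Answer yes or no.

The first-formed carbocation is secondary.
The adjacent sec-butyl carbon already bears 2 other carbon substituents and has a hydrogen to migrate; after a 1,2-hydride shift from that carbon the positive charge sits on a tertiary centre.
Tertiary is more stable than secondary, so the shift occurs.

yes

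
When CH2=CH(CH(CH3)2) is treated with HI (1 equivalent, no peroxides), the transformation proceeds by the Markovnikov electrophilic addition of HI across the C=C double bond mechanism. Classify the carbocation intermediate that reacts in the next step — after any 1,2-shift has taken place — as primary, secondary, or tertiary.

Step 1: The π electrons of the C=C bond attack a proton of HI; Markovnikov addition places the new C–H on the less-substituted alkene carbon, so the positive charge ends up on the more-substituted carbon — a secondary carbocation. The H–I bond breaks heterolytically, releasing I⁻.
Step 2: A 1,2-hydride shift from the adjacent isopropyl carbon moves the positive charge from the secondary centre to an adjacent carbon, generating a more stable tertiary carbocation.
The cation rearranges from secondary to tertiary via a 1,2-hydride shift from the adjacent isopropyl carbon; the tertiary cation is what reacts next.

tertiary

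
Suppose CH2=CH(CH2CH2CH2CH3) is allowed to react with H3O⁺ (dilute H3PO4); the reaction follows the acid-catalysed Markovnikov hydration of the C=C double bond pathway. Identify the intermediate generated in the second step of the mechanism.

Step 1: Electrophilic addition begins with the π(C=C) electrons forming a bond to the proton of H3O⁺. Following Markovnikov's rule, the resulting cation is secondary. H2O is released.
Step 2: A lone pair on the oxygen of H2O attacks the carbocation, forming a C–O bond and an oxonium ion (a protonated alcohol).
After step 2 the species present is an oxonium ion.

oxonium ion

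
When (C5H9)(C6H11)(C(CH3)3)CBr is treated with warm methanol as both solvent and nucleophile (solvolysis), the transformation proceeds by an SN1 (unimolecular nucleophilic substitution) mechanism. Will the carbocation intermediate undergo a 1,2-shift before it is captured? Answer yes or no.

no

The first-formed carbocation is tertiary.
No single 1,2-shift to an adjacent carbon would produce a more-substituted cation than the one already present, so no rearrangement occurs.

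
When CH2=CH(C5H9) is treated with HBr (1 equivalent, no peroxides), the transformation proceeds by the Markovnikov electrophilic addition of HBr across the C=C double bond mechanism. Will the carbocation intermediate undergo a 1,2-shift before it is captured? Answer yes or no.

yes

The first-formed carbocation is secondary.
The adjacent cyclopentyl carbon already bears 2 other carbon substituents and has a hydrogen to migrate; after a 1,2-hydride shift from that carbon the positive charge sits on a tertiary centre.
Tertiary is more stable than secondary, so the shift occurs.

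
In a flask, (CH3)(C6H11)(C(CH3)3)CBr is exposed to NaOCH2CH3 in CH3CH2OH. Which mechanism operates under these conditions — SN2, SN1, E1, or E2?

Conditions: a strong base with a tertiary substrate bearing a β-hydrogen.
These conditions are the textbook signature of the E2 pathway.
A strong (often hindered) base removes a β-H in concert with loss of the leaving group — bimolecular elimination.

E2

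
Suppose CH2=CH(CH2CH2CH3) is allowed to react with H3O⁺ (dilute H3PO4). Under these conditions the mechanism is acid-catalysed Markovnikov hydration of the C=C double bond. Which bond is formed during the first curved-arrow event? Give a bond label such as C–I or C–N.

Step 1: Protonation of the alkene by H3O⁺: the π bond acts as the nucleophile and picks up H⁺, giving the more stable (Markovnikov) secondary carbocation. H2O is released.
The bond formed in this step is the C–H bond.

C–H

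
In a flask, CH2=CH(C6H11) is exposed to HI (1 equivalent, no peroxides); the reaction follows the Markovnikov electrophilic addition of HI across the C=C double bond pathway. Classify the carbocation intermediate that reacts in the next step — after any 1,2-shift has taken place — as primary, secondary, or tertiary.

Step 1: The π electrons of the C=C bond attack a proton of HI; Markovnikov addition places the new C–H on the less-substituted alkene carbon, so the positive charge ends up on the more-substituted carbon — a secondary carbocation. The H–I bond breaks heterolytically, releasing I⁻.
Step 2: A hydride (H with its bonding pair) migrates from the adjacent cyclohexyl carbon to the cationic centre — a 1,2-hydride shift — upgrading the secondary cation to a tertiary one.
The cation rearranges from secondary to tertiary via a 1,2-hydride shift from the adjacent cyclohexyl carbon; the tertiary cation is what reacts next.

tertiary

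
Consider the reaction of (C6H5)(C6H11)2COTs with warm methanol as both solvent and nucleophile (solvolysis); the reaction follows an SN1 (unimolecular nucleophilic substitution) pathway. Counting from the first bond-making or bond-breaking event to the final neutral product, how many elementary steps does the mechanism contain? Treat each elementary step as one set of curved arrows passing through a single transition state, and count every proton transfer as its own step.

3

Step 1: The C–O bond breaks with both electrons going to the tosylate; TsO⁻ leaves and a tertiary carbocation remains.
(No 1,2-shift: no single shift to an adjacent carbon would give a more stable cation.)
Step 2: A lone pair on the oxygen of CH3OH attacks the carbocation, forming a new C–O σ-bond and an oxonium ion.
Step 3: Deprotonation of the oxonium oxygen by solvent methanol yields the neutral ether.
Total: 3 elementary steps.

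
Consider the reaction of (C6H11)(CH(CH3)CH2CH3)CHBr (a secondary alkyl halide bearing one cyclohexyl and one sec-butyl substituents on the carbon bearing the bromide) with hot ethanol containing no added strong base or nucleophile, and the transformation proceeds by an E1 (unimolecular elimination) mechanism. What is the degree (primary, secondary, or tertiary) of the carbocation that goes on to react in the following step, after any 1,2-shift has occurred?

tertiary

Step 1: The C–Br bond breaks with both electrons going to the bromide; Br⁻ leaves and a secondary carbocation remains.
Step 2: A hydride (H with its bonding pair) migrates from the adjacent cyclohexyl carbon to the cationic centre — a 1,2-hydride shift — upgrading the secondary cation to a tertiary one.
The cation rearranges from secondary to tertiary via a 1,2-hydride shift from the adjacent cyclohexyl carbon; the tertiary cation is what reacts next.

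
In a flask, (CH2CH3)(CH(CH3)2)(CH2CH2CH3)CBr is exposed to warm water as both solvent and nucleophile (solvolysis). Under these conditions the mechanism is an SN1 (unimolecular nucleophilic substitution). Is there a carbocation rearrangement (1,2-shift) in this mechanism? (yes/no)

no

The first-formed carbocation is tertiary.
No single 1,2-shift to an adjacent carbon would produce a more-substituted cation than the one already present, so no rearrangement occurs.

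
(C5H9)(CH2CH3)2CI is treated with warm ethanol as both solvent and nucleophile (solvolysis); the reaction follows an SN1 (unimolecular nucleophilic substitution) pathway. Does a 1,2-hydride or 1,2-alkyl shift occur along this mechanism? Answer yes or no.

The first-formed carbocation is tertiary.
No single 1,2-shift to an adjacent carbon would produce a more-substituted cation than the one already present, so no rearrangement occurs.

no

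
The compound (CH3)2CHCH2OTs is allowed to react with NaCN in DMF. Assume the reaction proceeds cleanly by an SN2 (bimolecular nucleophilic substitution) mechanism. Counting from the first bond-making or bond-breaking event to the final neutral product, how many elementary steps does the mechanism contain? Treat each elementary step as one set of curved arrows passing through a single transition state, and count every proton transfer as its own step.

1

Step 1: Backside attack by CN⁻ on the carbon bearing the tosylate: the new C–C bond forms as the C–O bond breaks, with Walden inversion at carbon.
Total: 1 elementary step.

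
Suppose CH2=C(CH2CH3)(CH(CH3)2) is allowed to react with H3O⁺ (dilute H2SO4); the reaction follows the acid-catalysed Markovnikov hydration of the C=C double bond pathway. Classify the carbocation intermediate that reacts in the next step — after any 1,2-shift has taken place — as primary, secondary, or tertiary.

tertiary

Step 1: The π electrons of the C=C bond attack a proton of H3O⁺; Markovnikov addition places the new C–H on the less-substituted alkene carbon, so the positive charge ends up on the more-substituted carbon — a tertiary carbocation. H2O is released.
No single 1,2-shift to an adjacent carbon would give a more-substituted cation, so no rearrangement occurs.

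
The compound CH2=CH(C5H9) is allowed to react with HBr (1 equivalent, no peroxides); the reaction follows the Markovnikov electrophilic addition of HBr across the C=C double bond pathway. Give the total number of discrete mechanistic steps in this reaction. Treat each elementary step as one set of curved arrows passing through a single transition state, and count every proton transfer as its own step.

3

Step 1: Protonation of the alkene by HBr: the π bond acts as the nucleophile and picks up H⁺, giving the more stable (Markovnikov) secondary carbocation. The H–Br bond breaks heterolytically, releasing Br⁻.
Step 2: Carbocation rearrangement: a 1,2-hydride shift from the adjacent cyclopentyl carbon converts the initially-formed secondary cation into the more stable tertiary cation.
Step 3: Br⁻ captures the cation: a lone pair on Br⁻ fills the empty p orbital, producing the alkyl halide product.
Total: 3 elementary steps.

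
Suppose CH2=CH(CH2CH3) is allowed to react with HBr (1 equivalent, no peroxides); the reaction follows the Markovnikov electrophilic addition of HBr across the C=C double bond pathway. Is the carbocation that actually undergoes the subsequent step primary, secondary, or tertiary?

Step 1: The π electrons of the C=C bond attack a proton of HBr; Markovnikov addition places the new C–H on the less-substituted alkene carbon, so the positive charge ends up on the more-substituted carbon — a secondary carbocation. The H–Br bond breaks heterolytically, releasing Br⁻.
No single 1,2-shift to an adjacent carbon would give a more-substituted cation, so no rearrangement occurs.

secondary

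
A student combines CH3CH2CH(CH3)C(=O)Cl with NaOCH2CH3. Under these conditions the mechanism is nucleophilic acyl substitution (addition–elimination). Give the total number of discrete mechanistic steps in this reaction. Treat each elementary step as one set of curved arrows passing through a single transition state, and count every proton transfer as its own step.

Step 1: Nucleophilic addition of CH3CH2O⁻ to the acyl carbon breaks the π(C=O) bond and yields a tetrahedral, anionic intermediate.
Step 2: Elimination step: re-formation of the carbonyl π bond drives out Cl⁻, giving the new acyl compound.
Total: 2 elementary steps.

2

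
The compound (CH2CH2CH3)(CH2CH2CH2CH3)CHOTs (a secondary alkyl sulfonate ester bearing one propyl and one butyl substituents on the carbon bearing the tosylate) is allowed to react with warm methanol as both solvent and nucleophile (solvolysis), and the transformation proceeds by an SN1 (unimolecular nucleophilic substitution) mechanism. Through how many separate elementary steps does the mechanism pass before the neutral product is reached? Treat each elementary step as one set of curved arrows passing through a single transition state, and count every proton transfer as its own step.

Step 1: Rate-determining heterolysis of the C–O bond gives TsO⁻ and a secondary carbocation.
(No 1,2-shift: no single shift to an adjacent carbon would give a more stable cation.)
Step 2: Nucleophilic capture: the oxygen of CH3OH bonds to the cationic carbon, producing an oxonium-ion intermediate.
Step 3: Deprotonation of the oxonium oxygen by solvent methanol yields the neutral ether.
Total: 3 elementary steps.

3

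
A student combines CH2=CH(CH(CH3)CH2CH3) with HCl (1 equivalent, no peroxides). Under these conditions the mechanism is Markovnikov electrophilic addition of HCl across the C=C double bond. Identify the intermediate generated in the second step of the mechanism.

tertiary carbocation

Step 1: Electrophilic addition begins with the π(C=C) electrons forming a bond to the proton of HCl. Following Markovnikov's rule, the resulting cation is secondary. The H–Cl bond breaks heterolytically, releasing Cl⁻.
Step 2: A hydride (H with its bonding pair) migrates from the adjacent sec-butyl carbon to the cationic centre — a 1,2-hydride shift — upgrading the secondary cation to a tertiary one.
After step 2 the species present is a tertiary carbocation.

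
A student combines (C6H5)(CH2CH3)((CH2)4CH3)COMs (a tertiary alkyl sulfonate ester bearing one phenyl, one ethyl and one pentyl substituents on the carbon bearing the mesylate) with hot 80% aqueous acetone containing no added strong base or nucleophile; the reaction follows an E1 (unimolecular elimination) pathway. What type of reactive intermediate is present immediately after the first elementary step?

Step 1: Rate-determining heterolysis of the C–O bond gives MsO⁻ and a tertiary carbocation.
After step 1 the species present is a tertiary carbocation.

tertiary carbocation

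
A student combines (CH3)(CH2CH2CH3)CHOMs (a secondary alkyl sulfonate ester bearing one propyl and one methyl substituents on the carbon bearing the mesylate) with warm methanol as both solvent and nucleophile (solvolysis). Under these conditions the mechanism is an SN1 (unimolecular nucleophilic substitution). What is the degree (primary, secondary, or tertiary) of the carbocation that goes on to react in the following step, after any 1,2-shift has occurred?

secondary

Step 1: Unassisted departure of MsO⁻ (taking the C–O bonding pair) generates a secondary carbocation.
No single 1,2-shift to an adjacent carbon would give a more-substituted cation, so no rearrangement occurs.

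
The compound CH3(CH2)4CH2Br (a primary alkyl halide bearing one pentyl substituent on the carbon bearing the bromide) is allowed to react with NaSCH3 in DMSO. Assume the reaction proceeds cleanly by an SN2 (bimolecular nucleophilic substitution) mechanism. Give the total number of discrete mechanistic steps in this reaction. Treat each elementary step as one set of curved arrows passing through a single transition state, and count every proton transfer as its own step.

1

Step 1: CH3S⁻ attacks the back face of the α-carbon while Br⁻ departs with the C–Br bonding pair — a single concerted displacement through a pentacoordinate transition state.
Total: 1 elementary step.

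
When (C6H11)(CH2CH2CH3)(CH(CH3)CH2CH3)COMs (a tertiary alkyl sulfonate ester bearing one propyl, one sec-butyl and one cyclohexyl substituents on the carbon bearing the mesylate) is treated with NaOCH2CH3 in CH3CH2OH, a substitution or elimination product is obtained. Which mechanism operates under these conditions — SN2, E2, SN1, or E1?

Conditions: a strong base with a tertiary substrate bearing a β-hydrogen.
These conditions are the textbook signature of the E2 pathway.
A strong (often hindered) base removes a β-H in concert with loss of the leaving group — bimolecular elimination.

E2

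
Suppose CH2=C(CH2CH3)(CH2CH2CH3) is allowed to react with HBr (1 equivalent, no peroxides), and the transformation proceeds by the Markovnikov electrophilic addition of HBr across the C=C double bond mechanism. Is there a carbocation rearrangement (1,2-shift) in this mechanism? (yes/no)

The first-formed carbocation is tertiary.
No single 1,2-shift to an adjacent carbon would produce a more-substituted cation than the one already present, so no rearrangement occurs.

no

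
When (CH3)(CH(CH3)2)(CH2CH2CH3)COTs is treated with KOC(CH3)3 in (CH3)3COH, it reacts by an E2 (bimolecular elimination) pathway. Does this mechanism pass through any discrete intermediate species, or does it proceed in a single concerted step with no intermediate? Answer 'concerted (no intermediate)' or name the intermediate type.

Concerted anti-periplanar elimination: (CH3)3CO⁻ abstracts a β-H while TsO⁻ leaves, and the C–H electrons become the new C=C π bond — all in a single transition state.
All bond changes occur in one transition state; no discrete intermediate is formed.

concerted (no intermediate)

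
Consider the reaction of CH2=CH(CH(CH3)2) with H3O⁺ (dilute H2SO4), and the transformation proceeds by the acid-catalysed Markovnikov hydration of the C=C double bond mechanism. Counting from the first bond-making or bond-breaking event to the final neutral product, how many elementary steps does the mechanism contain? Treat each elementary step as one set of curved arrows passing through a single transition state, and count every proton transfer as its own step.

4

Step 1: The π electrons of the C=C bond attack a proton of H3O⁺; Markovnikov addition places the new C–H on the less-substituted alkene carbon, so the positive charge ends up on the more-substituted carbon — a secondary carbocation. H2O is released.
Step 2: A hydride (H with its bonding pair) migrates from the adjacent isopropyl carbon to the cationic centre — a 1,2-hydride shift — upgrading the secondary cation to a tertiary one.
Step 3: Nucleophilic capture of the cation by H2O produces the protonated alcohol (an oxonium ion).
Step 4: Proton transfer from the O–H of the oxonium ion to H2O completes the catalytic cycle and yields the alcohol.
Total: 4 elementary steps.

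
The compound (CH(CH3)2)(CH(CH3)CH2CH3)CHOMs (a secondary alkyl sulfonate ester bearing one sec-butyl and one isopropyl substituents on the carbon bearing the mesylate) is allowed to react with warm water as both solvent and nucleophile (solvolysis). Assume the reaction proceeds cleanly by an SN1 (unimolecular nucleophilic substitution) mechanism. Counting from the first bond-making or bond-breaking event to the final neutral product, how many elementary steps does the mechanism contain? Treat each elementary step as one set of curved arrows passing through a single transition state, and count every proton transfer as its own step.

4

Step 1: Unassisted departure of MsO⁻ (taking the C–O bonding pair) generates a secondary carbocation.
Step 2: A 1,2-hydride shift from the adjacent sec-butyl carbon moves the positive charge from the secondary centre to an adjacent carbon, generating a more stable tertiary carbocation.
Step 3: H2O donates an oxygen lone pair into the empty p orbital of the cation, giving a protonated alcohol (an oxonium ion).
Step 4: A second solvent molecule removes the proton on oxygen, giving the neutral alcohol product.
Total: 4 elementary steps.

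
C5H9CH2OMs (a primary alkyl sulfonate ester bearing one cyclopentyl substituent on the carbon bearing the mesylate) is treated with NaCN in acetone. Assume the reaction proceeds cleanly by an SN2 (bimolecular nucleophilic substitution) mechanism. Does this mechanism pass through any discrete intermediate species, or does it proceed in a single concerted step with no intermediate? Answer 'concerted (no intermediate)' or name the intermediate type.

Backside attack by CN⁻ on the carbon bearing the mesylate: the new C–C bond forms as the C–O bond breaks, with Walden inversion at carbon.
All bond changes occur in one transition state; no discrete intermediate is formed.

concerted (no intermediate)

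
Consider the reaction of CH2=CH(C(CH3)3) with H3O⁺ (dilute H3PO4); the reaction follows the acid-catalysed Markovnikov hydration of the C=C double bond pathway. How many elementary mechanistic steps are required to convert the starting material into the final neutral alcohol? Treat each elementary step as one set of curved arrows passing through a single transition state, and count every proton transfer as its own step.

Step 1: Protonation of the alkene by H3O⁺: the π bond acts as the nucleophile and picks up H⁺, giving the more stable (Markovnikov) secondary carbocation. H2O is released.
Step 2: Carbocation rearrangement: a 1,2-methyl shift from the adjacent tert-butyl carbon converts the initially-formed secondary cation into the more stable tertiary cation.
Step 3: Nucleophilic capture of the cation by H2O produces the protonated alcohol (an oxonium ion).
Step 4: Proton transfer from the O–H of the oxonium ion to H2O completes the catalytic cycle and yields the alcohol.
Total: 4 elementary steps.

4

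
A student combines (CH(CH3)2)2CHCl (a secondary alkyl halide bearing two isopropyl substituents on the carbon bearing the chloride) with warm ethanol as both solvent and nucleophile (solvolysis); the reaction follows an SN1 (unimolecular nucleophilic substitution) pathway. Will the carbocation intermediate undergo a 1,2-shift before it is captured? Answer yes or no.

yes

The first-formed carbocation is secondary.
The adjacent isopropyl carbon already bears 2 other carbon substituents and has a hydrogen to migrate; after a 1,2-hydride shift from that carbon the positive charge sits on a tertiary centre.
Tertiary is more stable than secondary, so the shift occurs.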